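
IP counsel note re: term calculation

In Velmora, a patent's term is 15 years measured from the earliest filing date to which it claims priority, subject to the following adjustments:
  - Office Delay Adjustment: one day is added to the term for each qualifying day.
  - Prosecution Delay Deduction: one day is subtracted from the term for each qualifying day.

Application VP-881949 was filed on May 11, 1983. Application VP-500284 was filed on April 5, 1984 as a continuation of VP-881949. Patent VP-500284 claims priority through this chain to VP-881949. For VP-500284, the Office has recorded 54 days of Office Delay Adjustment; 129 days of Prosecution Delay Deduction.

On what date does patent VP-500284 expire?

February 25, 1998

Earliest priority filing: 11 May 1983.
Base term: 11 May 1983 + 15 years → 11 May 1998.
Office Delay Adjustment: +54 days → 4 July 1998.
Prosecution Delay Deduction: −129 days → 25 February 1998.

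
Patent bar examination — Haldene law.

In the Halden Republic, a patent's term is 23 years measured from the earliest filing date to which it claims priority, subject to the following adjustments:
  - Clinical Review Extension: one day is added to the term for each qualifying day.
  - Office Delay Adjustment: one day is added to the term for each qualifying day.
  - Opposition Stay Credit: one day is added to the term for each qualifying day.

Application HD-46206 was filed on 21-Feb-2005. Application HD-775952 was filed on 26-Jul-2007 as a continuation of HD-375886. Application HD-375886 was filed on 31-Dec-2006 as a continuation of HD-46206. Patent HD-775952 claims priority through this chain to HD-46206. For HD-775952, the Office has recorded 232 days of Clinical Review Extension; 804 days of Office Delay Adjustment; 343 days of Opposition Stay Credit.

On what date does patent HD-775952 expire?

December 1, 2031

Earliest priority filing: 21 February 2005.
Base term: 21 February 2005 + 23 years → 21 February 2028.
Clinical Review Extension: +232 days → 10 October 2028.
Office Delay Adjustment: +804 days → 23 December 2030.
Opposition Stay Credit: +343 days → 1 December 2031.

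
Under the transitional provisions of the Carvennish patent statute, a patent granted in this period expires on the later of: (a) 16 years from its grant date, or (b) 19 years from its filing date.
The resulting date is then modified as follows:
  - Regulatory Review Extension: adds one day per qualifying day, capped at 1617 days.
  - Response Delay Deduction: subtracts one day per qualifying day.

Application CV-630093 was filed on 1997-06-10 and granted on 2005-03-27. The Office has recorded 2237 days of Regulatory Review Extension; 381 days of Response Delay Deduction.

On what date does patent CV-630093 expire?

2024-08-14

(a) grant + 16 years → 27 March 2021.
(b) filing + 19 years → 10 June 2016.
Later of the two: 27 March 2021.
Regulatory Review Extension: 2237 days claimed exceeds the 1617-day cap, so +1617 days → 30 August 2025.
Response Delay Deduction: −381 days → 14 August 2024.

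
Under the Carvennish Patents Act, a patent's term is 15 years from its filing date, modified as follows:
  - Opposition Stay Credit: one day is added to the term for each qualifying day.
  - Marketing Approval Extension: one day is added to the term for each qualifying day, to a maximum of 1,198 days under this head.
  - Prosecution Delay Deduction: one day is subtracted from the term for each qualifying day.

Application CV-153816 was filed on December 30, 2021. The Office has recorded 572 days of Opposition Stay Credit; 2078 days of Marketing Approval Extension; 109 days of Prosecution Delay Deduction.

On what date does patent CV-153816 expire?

Base term: filing date + 15 years → 30 December 2036.
Opposition Stay Credit: +572 days → 25 July 2038.
Marketing Approval Extension: 2078 days claimed exceeds the 1198-day cap, so +1198 days → 4 November 2041.
Prosecution Delay Deduction: −109 days → 18 July 2041.

July 18, 2041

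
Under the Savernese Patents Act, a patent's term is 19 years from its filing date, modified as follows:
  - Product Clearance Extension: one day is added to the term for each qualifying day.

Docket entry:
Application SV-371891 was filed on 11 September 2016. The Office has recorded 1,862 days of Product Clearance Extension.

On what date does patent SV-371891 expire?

October 16, 2040

Base term: filing date + 19 years → 11 September 2035.
Product Clearance Extension: +1862 days → 16 October 2040.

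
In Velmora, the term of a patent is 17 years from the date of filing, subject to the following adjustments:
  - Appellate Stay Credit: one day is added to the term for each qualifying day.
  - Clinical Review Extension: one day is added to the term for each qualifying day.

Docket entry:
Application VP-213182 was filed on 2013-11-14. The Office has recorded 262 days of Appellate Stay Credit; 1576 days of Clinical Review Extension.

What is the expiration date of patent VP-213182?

November 26, 2035

Base term: filing date + 17 years → 14 November 2030.
Appellate Stay Credit: +262 days → 3 August 2031.
Clinical Review Extension: +1576 days → 26 November 2035.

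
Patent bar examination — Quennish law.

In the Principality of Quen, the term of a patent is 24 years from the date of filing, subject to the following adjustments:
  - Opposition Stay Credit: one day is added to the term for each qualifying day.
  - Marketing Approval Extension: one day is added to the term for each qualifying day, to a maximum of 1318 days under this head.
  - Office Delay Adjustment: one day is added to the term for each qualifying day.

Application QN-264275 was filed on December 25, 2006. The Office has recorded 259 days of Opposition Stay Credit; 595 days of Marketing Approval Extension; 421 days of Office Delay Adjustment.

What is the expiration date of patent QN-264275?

Base term: filing date + 24 years → 25 December 2030.
Opposition Stay Credit: +259 days → 10 September 2031.
Marketing Approval Extension: 595 days (within the 1318-day cap) → +595 days → 27 April 2033.
Office Delay Adjustment: +421 days → 22 June 2034.

June 22, 2034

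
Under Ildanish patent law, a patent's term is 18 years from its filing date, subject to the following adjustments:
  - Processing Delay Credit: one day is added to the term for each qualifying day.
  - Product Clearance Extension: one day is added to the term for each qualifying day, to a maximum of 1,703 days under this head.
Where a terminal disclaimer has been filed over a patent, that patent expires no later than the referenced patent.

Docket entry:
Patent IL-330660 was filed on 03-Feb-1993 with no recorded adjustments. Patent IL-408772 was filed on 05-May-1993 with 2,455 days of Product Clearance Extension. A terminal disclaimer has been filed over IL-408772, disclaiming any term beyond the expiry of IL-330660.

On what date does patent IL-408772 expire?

Natural term of IL-408772:
  Base: filing + 18 years → 5 May 2011.
  Product Clearance Extension: 2455 days claimed exceeds the 1703-day cap, so +1703 days → 2 January 2016.
Expiry of referenced patent IL-330660:
  Base: filing + 18 years → 3 February 2011.
Terminal disclaimer: IL-408772 expires on the earlier of 2 January 2016 and 3 February 2011.

2011-02-03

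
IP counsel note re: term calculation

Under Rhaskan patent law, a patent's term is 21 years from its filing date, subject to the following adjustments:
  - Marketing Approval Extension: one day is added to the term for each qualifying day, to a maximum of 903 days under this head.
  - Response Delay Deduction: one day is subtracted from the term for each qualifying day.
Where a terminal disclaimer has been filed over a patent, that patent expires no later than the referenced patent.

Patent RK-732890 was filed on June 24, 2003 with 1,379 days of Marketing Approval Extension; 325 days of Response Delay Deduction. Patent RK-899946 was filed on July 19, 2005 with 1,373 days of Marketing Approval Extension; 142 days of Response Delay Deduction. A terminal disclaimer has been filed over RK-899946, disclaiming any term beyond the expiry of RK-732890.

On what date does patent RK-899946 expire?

Natural term of RK-899946:
  Base: filing + 21 years → 19 July 2026.
  Marketing Approval Extension: 1373 days claimed exceeds the 903-day cap, so +903 days → 7 January 2029.
  Response Delay Deduction: −142 days → 18 August 2028.
Expiry of referenced patent RK-732890:
  Base: filing + 21 years → 24 June 2024.
  Marketing Approval Extension: 1379 days claimed exceeds the 903-day cap, so +903 days → 14 December 2026.
  Response Delay Deduction: −325 days → 23 January 2026.
Terminal disclaimer: RK-899946 expires on the earlier of 18 August 2028 and 23 January 2026.

January 23, 2026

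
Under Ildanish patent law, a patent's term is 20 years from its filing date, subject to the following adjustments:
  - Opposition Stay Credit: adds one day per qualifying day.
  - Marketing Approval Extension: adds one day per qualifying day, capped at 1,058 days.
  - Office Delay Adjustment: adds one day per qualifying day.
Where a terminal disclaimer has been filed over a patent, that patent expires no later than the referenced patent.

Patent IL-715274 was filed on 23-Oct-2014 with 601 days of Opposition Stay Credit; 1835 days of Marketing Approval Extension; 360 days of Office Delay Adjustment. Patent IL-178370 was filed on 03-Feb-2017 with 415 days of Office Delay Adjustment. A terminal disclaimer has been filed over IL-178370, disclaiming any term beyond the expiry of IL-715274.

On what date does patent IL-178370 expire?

Natural term of IL-178370:
  Base: filing + 20 years → 3 February 2037.
  Office Delay Adjustment: +415 days → 25 March 2038.
Expiry of referenced patent IL-715274:
  Base: filing + 20 years → 23 October 2034.
  Opposition Stay Credit: +601 days → 15 June 2036.
  Marketing Approval Extension: 1835 days claimed exceeds the 1058-day cap, so +1058 days → 9 May 2039.
  Office Delay Adjustment: +360 days → 3 May 2040.
Terminal disclaimer: IL-178370 expires on the earlier of 25 March 2038 and 3 May 2040.

March 25, 2038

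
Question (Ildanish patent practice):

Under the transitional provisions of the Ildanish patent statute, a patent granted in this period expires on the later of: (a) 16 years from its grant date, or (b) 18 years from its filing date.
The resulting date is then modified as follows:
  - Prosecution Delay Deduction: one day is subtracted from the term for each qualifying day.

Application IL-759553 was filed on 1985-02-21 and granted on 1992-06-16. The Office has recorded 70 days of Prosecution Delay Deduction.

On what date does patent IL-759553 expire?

April 7, 2008

(a) grant + 16 years → 16 June 2008.
(b) filing + 18 years → 21 February 2003.
Later of the two: 16 June 2008.
Prosecution Delay Deduction: −70 days → 7 April 2008.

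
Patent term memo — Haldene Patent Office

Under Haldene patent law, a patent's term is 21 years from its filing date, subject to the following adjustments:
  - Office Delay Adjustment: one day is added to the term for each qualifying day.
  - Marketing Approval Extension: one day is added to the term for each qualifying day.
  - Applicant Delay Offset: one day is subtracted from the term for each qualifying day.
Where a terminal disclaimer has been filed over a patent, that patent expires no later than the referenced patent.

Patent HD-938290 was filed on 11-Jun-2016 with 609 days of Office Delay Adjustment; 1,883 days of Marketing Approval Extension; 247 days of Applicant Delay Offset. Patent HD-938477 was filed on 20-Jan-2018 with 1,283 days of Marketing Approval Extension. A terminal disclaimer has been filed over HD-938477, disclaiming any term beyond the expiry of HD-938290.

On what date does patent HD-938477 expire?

2042-07-26

Natural term of HD-938477:
  Base: filing + 21 years → 20 January 2039.
  Marketing Approval Extension: +1283 days → 26 July 2042.
Expiry of referenced patent HD-938290:
  Base: filing + 21 years → 11 June 2037.
  Office Delay Adjustment: +609 days → 10 February 2039.
  Marketing Approval Extension: +1883 days → 7 April 2044.
  Applicant Delay Offset: −247 days → 4 August 2043.
Terminal disclaimer: HD-938477 expires on the earlier of 26 July 2042 and 4 August 2043.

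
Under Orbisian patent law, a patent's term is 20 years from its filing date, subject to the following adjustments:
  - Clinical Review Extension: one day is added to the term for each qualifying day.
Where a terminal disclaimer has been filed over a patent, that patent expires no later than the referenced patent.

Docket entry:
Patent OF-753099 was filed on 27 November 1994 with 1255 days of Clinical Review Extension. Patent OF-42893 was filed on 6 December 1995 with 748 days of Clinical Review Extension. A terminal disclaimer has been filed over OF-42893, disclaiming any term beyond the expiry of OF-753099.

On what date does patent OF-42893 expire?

December 23, 2017

Natural term of OF-42893:
  Base: filing + 20 years → 6 December 2015.
  Clinical Review Extension: +748 days → 23 December 2017.
Expiry of referenced patent OF-753099:
  Base: filing + 20 years → 27 November 2014.
  Clinical Review Extension: +1255 days → 5 May 2018.
Terminal disclaimer: OF-42893 expires on the earlier of 23 December 2017 and 5 May 2018.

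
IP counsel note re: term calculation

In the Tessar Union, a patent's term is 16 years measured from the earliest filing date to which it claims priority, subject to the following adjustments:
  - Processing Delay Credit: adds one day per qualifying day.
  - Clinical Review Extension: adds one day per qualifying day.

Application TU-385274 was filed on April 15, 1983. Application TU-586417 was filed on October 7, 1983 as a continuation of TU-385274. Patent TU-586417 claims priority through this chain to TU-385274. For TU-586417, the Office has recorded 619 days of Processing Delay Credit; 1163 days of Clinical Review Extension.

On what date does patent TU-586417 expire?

March 1, 2004

Earliest priority filing: 15 April 1983.
Base term: 15 April 1983 + 16 years → 15 April 1999.
Processing Delay Credit: +619 days → 24 December 2000.
Clinical Review Extension: +1163 days → 1 March 2004.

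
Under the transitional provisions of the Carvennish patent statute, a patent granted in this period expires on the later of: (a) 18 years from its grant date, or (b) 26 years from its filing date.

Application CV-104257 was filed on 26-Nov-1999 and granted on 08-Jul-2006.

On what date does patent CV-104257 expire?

(a) grant + 18 years → 8 July 2024.
(b) filing + 26 years → 26 November 2025.
Later of the two: 26 November 2025.

November 26, 2025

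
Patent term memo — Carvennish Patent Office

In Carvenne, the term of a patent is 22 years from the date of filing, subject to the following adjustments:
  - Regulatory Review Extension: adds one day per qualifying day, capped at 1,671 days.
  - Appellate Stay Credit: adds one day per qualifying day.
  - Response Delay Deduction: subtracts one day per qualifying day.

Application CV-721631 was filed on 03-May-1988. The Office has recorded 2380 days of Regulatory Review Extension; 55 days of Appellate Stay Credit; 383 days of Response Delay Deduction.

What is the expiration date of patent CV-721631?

2014-01-05

Base term: filing date + 22 years → 3 May 2010.
Regulatory Review Extension: 2380 days claimed exceeds the 1671-day cap, so +1671 days → 29 November 2014.
Appellate Stay Credit: +55 days → 23 January 2015.
Response Delay Deduction: −383 days → 5 January 2014.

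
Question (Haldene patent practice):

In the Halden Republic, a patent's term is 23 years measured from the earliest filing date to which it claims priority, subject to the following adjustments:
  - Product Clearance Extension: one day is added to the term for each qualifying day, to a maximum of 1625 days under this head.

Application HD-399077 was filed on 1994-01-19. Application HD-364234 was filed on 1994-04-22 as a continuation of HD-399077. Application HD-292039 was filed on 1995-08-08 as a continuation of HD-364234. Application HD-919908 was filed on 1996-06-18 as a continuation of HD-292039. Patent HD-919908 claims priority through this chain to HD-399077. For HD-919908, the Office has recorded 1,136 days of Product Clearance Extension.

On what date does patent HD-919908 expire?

February 29, 2020

Earliest priority filing: 19 January 1994.
Base term: 19 January 1994 + 23 years → 19 January 2017.
Product Clearance Extension: 1136 days (within the 1625-day cap) → +1136 days → 29 February 2020.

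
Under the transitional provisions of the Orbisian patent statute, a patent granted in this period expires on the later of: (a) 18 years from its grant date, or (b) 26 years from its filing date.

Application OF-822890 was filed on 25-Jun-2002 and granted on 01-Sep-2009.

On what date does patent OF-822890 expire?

June 25, 2028

(a) grant + 18 years → 1 September 2027.
(b) filing + 26 years → 25 June 2028.
Later of the two: 25 June 2028.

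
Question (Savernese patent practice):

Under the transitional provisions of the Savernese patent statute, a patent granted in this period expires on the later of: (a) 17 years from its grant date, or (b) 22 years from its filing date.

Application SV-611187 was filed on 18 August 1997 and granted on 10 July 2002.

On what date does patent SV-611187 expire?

August 18, 2019

(a) grant + 17 years → 10 July 2019.
(b) filing + 22 years → 18 August 2019.
Later of the two: 18 August 2019.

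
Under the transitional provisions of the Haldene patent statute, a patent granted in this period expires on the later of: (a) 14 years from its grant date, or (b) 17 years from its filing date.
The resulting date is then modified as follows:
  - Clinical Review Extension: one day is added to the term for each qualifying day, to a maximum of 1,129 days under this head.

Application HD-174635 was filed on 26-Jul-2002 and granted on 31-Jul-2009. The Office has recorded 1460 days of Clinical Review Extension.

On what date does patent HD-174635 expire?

(a) grant + 14 years → 31 July 2023.
(b) filing + 17 years → 26 July 2019.
Later of the two: 31 July 2023.
Clinical Review Extension: 1460 days claimed exceeds the 1129-day cap, so +1129 days → 2 September 2026.

2026-09-02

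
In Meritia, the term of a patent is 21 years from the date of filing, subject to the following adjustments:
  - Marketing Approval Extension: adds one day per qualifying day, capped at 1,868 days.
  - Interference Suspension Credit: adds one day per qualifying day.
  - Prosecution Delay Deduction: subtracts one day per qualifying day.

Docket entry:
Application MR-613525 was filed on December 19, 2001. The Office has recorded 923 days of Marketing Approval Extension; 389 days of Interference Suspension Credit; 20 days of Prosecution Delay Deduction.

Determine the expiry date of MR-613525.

Base term: filing date + 21 years → 19 December 2022.
Marketing Approval Extension: 923 days (within the 1868-day cap) → +923 days → 29 June 2025.
Interference Suspension Credit: +389 days → 23 July 2026.
Prosecution Delay Deduction: −20 days → 3 July 2026.

July 3, 2026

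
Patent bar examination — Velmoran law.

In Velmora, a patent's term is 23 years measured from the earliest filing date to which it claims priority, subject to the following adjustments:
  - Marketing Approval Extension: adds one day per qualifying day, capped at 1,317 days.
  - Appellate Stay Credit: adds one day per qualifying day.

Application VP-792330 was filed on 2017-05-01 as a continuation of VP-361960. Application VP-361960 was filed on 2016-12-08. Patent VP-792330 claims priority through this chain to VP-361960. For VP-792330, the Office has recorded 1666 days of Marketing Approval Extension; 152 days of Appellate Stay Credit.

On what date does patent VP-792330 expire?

December 16, 2043

Earliest priority filing: 8 December 2016.
Base term: 8 December 2016 + 23 years → 8 December 2039.
Marketing Approval Extension: 1666 days claimed exceeds the 1317-day cap, so +1317 days → 17 July 2043.
Appellate Stay Credit: +152 days → 16 December 2043.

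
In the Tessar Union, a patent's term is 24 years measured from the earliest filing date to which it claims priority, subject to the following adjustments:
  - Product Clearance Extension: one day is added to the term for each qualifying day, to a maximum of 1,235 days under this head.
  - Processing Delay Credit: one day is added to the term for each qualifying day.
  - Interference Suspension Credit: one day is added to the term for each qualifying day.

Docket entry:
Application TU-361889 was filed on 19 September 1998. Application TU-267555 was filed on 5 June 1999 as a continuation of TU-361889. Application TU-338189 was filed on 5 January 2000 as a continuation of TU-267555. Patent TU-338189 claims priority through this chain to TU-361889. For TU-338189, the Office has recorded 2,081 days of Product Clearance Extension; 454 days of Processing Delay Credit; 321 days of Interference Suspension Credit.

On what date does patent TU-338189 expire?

2028-03-21

Earliest priority filing: 19 September 1998.
Base term: 19 September 1998 + 24 years → 19 September 2022.
Product Clearance Extension: 2081 days claimed exceeds the 1235-day cap, so +1235 days → 5 February 2026.
Processing Delay Credit: +454 days → 5 May 2027.
Interference Suspension Credit: +321 days → 21 March 2028.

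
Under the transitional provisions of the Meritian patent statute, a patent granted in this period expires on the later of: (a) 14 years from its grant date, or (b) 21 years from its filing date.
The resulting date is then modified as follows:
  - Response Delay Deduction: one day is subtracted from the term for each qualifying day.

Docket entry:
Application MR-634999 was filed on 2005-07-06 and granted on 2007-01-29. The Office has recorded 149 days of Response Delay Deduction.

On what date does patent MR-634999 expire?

2026-02-07

(a) grant + 14 years → 29 January 2021.
(b) filing + 21 years → 6 July 2026.
Later of the two: 6 July 2026.
Response Delay Deduction: −149 days → 7 February 2026.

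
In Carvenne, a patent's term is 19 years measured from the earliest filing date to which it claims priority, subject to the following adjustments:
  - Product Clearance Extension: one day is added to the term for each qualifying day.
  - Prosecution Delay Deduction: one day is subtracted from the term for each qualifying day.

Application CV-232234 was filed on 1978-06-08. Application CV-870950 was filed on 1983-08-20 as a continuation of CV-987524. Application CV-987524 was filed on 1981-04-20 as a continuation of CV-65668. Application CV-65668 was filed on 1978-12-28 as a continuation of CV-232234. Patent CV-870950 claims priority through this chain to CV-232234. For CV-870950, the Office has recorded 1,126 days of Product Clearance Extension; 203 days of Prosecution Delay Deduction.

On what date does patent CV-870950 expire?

Earliest priority filing: 8 June 1978.
Base term: 8 June 1978 + 19 years → 8 June 1997.
Product Clearance Extension: +1126 days → 8 July 2000.
Prosecution Delay Deduction: −203 days → 18 December 1999.

December 18, 1999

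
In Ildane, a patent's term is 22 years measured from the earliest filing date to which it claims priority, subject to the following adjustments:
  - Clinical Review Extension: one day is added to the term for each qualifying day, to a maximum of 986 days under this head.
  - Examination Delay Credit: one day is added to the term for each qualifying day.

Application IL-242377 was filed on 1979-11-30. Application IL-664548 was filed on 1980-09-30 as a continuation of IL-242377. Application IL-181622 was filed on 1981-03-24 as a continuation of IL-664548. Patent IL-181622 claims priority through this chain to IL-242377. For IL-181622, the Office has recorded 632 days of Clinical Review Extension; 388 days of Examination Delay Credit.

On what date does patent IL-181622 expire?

September 15, 2004

Earliest priority filing: 30 November 1979.
Base term: 30 November 1979 + 22 years → 30 November 2001.
Clinical Review Extension: 632 days (within the 986-day cap) → +632 days → 24 August 2003.
Examination Delay Credit: +388 days → 15 September 2004.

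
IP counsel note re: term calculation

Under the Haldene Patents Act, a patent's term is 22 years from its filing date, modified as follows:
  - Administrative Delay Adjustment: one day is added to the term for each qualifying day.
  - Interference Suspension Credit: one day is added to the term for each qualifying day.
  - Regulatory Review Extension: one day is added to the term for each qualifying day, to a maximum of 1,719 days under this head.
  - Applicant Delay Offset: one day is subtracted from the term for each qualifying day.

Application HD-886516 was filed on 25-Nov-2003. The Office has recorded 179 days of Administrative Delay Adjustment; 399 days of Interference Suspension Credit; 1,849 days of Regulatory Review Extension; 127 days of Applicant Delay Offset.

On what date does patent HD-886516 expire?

2031-11-04

Base term: filing date + 22 years → 25 November 2025.
Administrative Delay Adjustment: +179 days → 23 May 2026.
Interference Suspension Credit: +399 days → 26 June 2027.
Regulatory Review Extension: 1849 days claimed exceeds the 1719-day cap, so +1719 days → 10 March 2032.
Applicant Delay Offset: −127 days → 4 November 2031.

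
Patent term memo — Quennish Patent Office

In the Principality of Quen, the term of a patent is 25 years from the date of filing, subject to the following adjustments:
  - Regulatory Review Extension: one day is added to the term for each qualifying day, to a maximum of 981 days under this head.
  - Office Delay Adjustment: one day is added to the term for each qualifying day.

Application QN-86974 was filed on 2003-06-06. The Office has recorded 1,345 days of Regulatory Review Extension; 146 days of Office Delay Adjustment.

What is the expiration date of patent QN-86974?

Base term: filing date + 25 years → 6 June 2028.
Regulatory Review Extension: 1345 days claimed exceeds the 981-day cap, so +981 days → 12 February 2031.
Office Delay Adjustment: +146 days → 8 July 2031.

July 8, 2031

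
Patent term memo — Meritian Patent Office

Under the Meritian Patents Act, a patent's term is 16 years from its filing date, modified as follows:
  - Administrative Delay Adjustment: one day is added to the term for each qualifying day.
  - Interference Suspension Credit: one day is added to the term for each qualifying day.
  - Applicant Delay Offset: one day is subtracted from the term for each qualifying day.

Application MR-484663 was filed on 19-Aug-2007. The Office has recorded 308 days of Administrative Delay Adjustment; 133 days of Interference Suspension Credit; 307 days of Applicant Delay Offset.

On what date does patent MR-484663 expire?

December 31, 2023

Base term: filing date + 16 years → 19 August 2023.
Administrative Delay Adjustment: +308 days → 22 June 2024.
Interference Suspension Credit: +133 days → 2 November 2024.
Applicant Delay Offset: −307 days → 31 December 2023.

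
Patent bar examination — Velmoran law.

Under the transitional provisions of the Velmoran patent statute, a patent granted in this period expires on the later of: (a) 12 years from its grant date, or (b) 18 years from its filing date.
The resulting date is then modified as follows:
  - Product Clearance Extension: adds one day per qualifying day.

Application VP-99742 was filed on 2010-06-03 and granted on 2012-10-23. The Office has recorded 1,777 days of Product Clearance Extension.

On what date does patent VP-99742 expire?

2033-04-15

(a) grant + 12 years → 23 October 2024.
(b) filing + 18 years → 3 June 2028.
Later of the two: 3 June 2028.
Product Clearance Extension: +1777 days → 15 April 2033.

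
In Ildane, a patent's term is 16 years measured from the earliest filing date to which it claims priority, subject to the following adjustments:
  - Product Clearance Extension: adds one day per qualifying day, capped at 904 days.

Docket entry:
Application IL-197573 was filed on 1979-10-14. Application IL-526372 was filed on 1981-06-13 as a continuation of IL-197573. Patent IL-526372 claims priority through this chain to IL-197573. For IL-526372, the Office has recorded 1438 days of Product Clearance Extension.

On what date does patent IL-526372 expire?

1998-04-05

Earliest priority filing: 14 October 1979.
Base term: 14 October 1979 + 16 years → 14 October 1995.
Product Clearance Extension: 1438 days claimed exceeds the 904-day cap, so +904 days → 5 April 1998.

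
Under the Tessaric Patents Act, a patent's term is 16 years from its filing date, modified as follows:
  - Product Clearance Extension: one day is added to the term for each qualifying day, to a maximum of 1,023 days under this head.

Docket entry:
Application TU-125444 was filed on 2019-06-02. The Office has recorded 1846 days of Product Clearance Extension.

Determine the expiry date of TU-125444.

Base term: filing date + 16 years → 2 June 2035.
Product Clearance Extension: 1846 days claimed exceeds the 1023-day cap, so +1023 days → 21 March 2038.

2038-03-21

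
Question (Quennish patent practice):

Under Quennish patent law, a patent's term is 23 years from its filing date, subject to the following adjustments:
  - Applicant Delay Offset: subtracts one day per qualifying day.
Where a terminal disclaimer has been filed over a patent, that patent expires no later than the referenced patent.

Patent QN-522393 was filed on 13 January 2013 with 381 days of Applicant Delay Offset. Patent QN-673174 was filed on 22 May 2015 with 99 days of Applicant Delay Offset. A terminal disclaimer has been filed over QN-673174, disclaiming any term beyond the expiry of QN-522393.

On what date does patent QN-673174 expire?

Natural term of QN-673174:
  Base: filing + 23 years → 22 May 2038.
  Applicant Delay Offset: −99 days → 12 February 2038.
Expiry of referenced patent QN-522393:
  Base: filing + 23 years → 13 January 2036.
  Applicant Delay Offset: −381 days → 28 December 2034.
Terminal disclaimer: QN-673174 expires on the earlier of 12 February 2038 and 28 December 2034.

2034-12-28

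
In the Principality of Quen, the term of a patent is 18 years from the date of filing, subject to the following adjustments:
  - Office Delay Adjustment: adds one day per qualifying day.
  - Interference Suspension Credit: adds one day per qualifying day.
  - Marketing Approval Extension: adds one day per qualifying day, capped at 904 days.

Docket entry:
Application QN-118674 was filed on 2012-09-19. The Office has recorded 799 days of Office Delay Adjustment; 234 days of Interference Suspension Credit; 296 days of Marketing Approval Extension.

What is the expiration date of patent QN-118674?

2034-05-10

Base term: filing date + 18 years → 19 September 2030.
Office Delay Adjustment: +799 days → 26 November 2032.
Interference Suspension Credit: +234 days → 18 July 2033.
Marketing Approval Extension: 296 days (within the 904-day cap) → +296 days → 10 May 2034.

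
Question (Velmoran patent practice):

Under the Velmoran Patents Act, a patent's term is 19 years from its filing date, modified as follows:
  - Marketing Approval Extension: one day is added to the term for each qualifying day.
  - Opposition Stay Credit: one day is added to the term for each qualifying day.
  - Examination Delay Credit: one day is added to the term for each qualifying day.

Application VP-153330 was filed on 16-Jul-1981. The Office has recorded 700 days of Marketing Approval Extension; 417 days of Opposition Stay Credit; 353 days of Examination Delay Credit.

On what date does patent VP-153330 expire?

Base term: filing date + 19 years → 16 July 2000.
Marketing Approval Extension: +700 days → 16 June 2002.
Opposition Stay Credit: +417 days → 7 August 2003.
Examination Delay Credit: +353 days → 25 July 2004.

2004-07-25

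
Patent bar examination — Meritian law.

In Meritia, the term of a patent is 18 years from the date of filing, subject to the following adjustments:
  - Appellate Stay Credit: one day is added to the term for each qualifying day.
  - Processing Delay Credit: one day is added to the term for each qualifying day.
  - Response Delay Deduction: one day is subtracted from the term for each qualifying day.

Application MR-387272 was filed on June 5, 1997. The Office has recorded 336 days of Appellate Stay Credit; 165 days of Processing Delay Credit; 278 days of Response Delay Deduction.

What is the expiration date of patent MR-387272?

Base term: filing date + 18 years → 5 June 2015.
Appellate Stay Credit: +336 days → 6 May 2016.
Processing Delay Credit: +165 days → 18 October 2016.
Response Delay Deduction: −278 days → 14 January 2016.

2016-01-14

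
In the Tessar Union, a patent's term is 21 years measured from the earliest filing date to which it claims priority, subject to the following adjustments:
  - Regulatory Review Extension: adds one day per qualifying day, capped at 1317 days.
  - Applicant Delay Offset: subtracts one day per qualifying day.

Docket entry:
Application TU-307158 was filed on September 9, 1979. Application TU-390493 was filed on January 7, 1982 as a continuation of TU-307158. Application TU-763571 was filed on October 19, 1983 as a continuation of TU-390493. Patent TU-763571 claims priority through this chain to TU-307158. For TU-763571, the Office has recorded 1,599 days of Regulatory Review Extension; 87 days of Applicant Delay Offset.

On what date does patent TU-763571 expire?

Earliest priority filing: 9 September 1979.
Base term: 9 September 1979 + 21 years → 9 September 2000.
Regulatory Review Extension: 1599 days claimed exceeds the 1317-day cap, so +1317 days → 18 April 2004.
Applicant Delay Offset: −87 days → 22 January 2004.

January 22, 2004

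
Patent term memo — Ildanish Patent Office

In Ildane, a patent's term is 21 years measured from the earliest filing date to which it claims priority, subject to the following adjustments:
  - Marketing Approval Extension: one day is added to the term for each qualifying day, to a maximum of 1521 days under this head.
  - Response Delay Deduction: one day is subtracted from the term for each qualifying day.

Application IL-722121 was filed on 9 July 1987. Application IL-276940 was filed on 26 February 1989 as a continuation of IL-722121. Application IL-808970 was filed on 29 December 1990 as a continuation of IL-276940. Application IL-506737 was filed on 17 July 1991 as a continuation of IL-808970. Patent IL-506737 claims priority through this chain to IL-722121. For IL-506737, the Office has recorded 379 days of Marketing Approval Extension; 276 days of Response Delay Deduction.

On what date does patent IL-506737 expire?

October 20, 2008

Earliest priority filing: 9 July 1987.
Base term: 9 July 1987 + 21 years → 9 July 2008.
Marketing Approval Extension: 379 days (within the 1521-day cap) → +379 days → 23 July 2009.
Response Delay Deduction: −276 days → 20 October 2008.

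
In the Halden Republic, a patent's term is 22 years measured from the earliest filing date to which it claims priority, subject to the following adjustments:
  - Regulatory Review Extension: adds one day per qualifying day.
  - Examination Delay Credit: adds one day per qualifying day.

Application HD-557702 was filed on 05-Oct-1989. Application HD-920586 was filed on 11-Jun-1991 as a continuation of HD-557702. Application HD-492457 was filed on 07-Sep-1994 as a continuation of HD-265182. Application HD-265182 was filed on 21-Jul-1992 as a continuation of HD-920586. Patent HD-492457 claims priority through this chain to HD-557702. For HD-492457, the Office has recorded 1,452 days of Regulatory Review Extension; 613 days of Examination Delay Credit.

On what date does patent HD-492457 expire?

2017-05-31

Earliest priority filing: 5 October 1989.
Base term: 5 October 1989 + 22 years → 5 October 2011.
Regulatory Review Extension: +1452 days → 26 September 2015.
Examination Delay Credit: +613 days → 31 May 2017.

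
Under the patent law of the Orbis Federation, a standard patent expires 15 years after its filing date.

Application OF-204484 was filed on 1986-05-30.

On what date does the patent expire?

Filing date + 15 years → 30 May 2001.

2001-05-30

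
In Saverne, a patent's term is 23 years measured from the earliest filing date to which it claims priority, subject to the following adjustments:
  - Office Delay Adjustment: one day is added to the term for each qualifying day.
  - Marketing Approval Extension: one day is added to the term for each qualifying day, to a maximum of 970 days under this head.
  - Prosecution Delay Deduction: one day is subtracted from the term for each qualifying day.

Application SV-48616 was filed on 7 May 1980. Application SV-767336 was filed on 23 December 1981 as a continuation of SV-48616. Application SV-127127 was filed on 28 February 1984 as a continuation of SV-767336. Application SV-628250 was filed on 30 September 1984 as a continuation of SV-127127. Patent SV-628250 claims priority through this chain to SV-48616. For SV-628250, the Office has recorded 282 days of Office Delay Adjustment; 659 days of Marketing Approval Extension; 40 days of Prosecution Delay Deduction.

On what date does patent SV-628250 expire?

Earliest priority filing: 7 May 1980.
Base term: 7 May 1980 + 23 years → 7 May 2003.
Office Delay Adjustment: +282 days → 13 February 2004.
Marketing Approval Extension: 659 days (within the 970-day cap) → +659 days → 3 December 2005.
Prosecution Delay Deduction: −40 days → 24 October 2005.

2005-10-24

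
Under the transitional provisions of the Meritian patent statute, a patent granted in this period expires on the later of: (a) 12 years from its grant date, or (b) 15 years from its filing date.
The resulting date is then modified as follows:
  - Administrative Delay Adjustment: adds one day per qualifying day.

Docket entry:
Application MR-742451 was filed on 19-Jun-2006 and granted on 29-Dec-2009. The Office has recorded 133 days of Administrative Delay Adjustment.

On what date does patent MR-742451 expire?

May 11, 2022

(a) grant + 12 years → 29 December 2021.
(b) filing + 15 years → 19 June 2021.
Later of the two: 29 December 2021.
Administrative Delay Adjustment: +133 days → 11 May 2022.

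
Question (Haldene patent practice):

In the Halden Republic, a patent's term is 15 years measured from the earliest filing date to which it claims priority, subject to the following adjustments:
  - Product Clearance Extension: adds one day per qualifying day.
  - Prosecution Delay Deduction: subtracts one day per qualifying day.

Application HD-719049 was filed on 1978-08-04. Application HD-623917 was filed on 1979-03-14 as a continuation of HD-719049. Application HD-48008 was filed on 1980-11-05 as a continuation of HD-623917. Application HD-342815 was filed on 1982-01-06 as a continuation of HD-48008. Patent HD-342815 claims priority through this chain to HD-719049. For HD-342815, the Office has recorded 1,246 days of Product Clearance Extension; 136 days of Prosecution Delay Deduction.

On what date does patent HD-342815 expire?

Earliest priority filing: 4 August 1978.
Base term: 4 August 1978 + 15 years → 4 August 1993.
Product Clearance Extension: +1246 days → 1 January 1997.
Prosecution Delay Deduction: −136 days → 18 August 1996.

1996-08-18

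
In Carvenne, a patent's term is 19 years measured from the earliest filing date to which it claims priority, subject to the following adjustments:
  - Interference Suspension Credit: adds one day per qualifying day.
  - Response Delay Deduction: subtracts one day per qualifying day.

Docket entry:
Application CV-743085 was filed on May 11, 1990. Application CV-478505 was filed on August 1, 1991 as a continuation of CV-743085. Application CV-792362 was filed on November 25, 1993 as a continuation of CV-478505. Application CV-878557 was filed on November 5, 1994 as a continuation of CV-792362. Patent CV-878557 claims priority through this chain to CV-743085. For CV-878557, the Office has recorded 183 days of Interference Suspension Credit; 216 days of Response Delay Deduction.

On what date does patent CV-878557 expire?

Earliest priority filing: 11 May 1990.
Base term: 11 May 1990 + 19 years → 11 May 2009.
Interference Suspension Credit: +183 days → 10 November 2009.
Response Delay Deduction: −216 days → 8 April 2009.

April 8, 2009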